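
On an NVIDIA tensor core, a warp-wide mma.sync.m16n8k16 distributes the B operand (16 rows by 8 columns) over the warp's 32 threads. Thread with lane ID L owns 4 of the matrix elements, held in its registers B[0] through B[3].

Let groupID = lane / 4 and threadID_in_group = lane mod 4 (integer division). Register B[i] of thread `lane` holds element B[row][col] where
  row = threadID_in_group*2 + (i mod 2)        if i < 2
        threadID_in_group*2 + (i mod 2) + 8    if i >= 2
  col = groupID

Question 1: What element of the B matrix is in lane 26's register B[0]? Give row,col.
4,6

lane 26: g=6 (26/4), t=2 (26%4)
i=0: r=2*2+0+0=4, c=g=6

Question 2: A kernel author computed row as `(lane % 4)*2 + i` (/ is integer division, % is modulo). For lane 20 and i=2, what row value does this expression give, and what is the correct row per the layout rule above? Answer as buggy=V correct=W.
`(lane % 4)*2 + i`[20,2]→2
lane 20: G=5 (20/4), T=0 (20%4)
i=2: r=0*2+0+8=8, c=G=5
row: 2 vs 8

buggy=2 correct=8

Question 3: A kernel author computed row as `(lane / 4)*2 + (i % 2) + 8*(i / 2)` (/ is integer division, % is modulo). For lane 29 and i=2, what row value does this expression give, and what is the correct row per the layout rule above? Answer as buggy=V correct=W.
`(lane / 4)*2 + (i % 2) + 8*(i / 2)`[29,2]=>22
lane 29=>29/4=7, 29 mod 4=1
i=2  r:2·1+0+8=>10  c:7
row: 22 vs 10

buggy=22 correct=10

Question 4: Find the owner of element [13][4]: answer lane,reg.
c: 4->gid=4  r: 13->r8=1,tid=2,i&1=1
L=4*4+2=18  i=1*2+1=3

18,3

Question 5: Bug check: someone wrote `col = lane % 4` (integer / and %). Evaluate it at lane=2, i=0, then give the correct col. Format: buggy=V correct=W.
buggy=2 correct=0

`lane % 4`[2,0]=>2
lane 2: grp=0 (2/4), tig=2 (2%4)
i=0: r=2*2+0+0=4, c=grp=0
col: 2 vs 0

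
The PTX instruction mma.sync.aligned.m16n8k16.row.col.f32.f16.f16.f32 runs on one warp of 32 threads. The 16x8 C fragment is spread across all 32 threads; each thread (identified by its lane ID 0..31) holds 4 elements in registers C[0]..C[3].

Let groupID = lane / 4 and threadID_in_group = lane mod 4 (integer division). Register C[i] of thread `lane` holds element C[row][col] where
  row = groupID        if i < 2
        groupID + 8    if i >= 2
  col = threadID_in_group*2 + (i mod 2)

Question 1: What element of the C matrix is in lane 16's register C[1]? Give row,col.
L=16=>grp=16>>2=4, tig=16&3=0
[1]=>row 4+0=4  col 0·2+1=1

4,1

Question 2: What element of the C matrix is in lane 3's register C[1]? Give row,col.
lane 3: g=0 (3/4), t=3 (3%4)
i=1: r=0+0=0, c=3*2+1=7

0,7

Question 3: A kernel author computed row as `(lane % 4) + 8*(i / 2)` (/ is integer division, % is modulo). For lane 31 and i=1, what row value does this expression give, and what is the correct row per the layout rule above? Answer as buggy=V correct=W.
`(lane % 4) + 8*(i / 2)`[31,1]→3
31: G=7,T=3
[1] (7+0,3*2+1) = (7,7)
row: 3 vs 7

buggy=3 correct=7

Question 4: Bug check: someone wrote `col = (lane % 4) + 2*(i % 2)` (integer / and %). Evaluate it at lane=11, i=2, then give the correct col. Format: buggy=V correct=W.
buggy=3 correct=6

`(lane % 4) + 2*(i % 2)`[11,2]->3
lane 11->11/4=2, 11 mod 4=3
i=2  r:2+8->10  c:2·3+0->6
col: 3 vs 6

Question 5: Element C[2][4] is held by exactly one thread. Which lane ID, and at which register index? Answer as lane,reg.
10,0

r=2->g=2,rb=0  c=4->t=2,b0=0
L=2*4+2=10  i=0*2+0=0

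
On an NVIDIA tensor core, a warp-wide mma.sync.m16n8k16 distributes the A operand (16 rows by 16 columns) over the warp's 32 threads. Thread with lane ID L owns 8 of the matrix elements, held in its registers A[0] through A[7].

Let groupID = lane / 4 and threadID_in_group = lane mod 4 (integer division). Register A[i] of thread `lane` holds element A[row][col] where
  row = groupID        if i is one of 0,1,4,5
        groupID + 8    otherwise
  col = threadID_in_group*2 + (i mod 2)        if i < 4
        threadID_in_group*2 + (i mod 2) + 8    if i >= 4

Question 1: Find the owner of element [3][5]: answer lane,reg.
r: 3->gid=3,r8=0  c: 5->c8=0,tid=2,i&1=1
L=3*4+2=14  i=0*4+0*2+1=1

14,1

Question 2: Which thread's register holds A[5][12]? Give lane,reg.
22,4

r: 5->gid=5,r8=0  c: 12->c8=1,tid=2,i&1=0
L=5*4+2=22  i=1*4+0*2+0=4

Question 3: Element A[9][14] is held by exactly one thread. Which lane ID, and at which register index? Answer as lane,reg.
r=9->g=1,rb=1  c=14->cb=1,t=3,b0=0
L=1*4+3=7  i=1*4+1*2+0=6

7,6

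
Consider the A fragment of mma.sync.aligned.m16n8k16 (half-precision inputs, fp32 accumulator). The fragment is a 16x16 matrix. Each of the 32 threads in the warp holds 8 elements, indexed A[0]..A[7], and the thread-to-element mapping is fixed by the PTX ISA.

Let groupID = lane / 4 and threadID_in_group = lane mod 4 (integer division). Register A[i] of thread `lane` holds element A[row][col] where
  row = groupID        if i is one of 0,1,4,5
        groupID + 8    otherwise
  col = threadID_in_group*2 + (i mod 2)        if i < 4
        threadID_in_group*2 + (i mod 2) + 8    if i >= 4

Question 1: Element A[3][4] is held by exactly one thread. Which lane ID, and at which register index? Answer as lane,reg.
14,0

r=3⇒gr=3,Rb=0  c=4⇒Cb=0,th=2,odd=0
L=3*4+2=14  i=0*4+0*2+0=0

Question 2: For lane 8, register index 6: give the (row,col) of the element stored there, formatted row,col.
10,8

L=8->gid=8>>2=2, tid=8&3=0
[6]->row 2+8=10  col 0·2+0+8=8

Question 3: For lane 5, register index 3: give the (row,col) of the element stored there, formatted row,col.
9,3

lane 5->5/4=1, 5 mod 4=1
i=3  r:1+8->9  c:2·1+1+0->3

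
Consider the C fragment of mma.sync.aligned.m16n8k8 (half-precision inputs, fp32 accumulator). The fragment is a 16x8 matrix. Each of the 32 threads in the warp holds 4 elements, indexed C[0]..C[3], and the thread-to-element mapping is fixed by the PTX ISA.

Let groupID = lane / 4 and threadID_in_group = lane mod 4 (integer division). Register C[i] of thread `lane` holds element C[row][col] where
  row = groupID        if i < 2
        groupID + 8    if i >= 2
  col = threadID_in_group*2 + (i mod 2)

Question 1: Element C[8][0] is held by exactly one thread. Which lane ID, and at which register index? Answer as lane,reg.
r: 8->gid=0,r8=1  c: 0->tid=0,i&1=0
L=0*4+0=0  i=1*2+0=2

0,2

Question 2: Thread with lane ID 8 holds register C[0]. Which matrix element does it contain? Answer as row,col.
lane 8->8/4=2, 8 mod 4=0
i=0  r:2+0->2  c:2·0+0->0

2,0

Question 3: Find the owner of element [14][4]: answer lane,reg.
r: 14->gid=6,r8=1  c: 4->tid=2,i&1=0
L=6*4+2=26  i=1*2+0=2

26,2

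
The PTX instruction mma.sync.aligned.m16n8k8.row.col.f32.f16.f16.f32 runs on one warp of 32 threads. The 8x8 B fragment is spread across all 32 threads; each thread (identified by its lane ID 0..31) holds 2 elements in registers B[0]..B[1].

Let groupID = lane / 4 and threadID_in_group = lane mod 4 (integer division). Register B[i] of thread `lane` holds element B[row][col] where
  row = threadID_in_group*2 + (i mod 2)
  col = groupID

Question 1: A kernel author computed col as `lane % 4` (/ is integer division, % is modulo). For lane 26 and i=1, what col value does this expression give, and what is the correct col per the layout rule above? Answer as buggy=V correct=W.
buggy=2 correct=6

`lane % 4`[26,1]->2
lane 26: gid=6 (26/4), tid=2 (26%4)
i=1: r=2*2+1=5, c=gid=6
col: 2 vs 6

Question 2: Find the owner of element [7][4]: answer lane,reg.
19,1

c=4->g=4  r=7->t=3,b0=1
L=4*4+3=19  i=1=1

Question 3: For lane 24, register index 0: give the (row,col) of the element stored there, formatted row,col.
24: g=6,t=0
[0] (0*2+0,6) = (0,6)

0,6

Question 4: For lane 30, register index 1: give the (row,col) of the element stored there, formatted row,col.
5,7

L=30⇒gr=30>>2=7, th=30&3=2
[1]⇒row 2·2+1=5  col gr=7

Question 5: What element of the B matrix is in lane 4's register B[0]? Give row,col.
0,1

L=4→G=4>>2=1, T=4&3=0
[0]→row 0·2+0=0  col G=1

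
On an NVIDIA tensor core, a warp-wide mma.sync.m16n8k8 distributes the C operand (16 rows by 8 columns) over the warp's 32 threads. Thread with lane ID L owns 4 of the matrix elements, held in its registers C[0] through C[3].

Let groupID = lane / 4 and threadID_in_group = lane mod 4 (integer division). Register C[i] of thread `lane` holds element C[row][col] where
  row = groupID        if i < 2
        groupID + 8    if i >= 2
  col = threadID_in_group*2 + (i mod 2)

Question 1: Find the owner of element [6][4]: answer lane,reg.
r=6->g=6,rb=0  c=4->t=2,b0=0
L=6*4+2=26  i=0*2+0=0

26,0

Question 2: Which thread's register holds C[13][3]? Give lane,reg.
r=13->g=5,rb=1  c=3->t=1,b0=1
L=5*4+1=21  i=1*2+1=3

21,3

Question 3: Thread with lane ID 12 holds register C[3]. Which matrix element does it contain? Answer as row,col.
11,1

lane 12: grp=3 (12/4), tig=0 (12%4)
i=3: r=3+8=11, c=0*2+1=1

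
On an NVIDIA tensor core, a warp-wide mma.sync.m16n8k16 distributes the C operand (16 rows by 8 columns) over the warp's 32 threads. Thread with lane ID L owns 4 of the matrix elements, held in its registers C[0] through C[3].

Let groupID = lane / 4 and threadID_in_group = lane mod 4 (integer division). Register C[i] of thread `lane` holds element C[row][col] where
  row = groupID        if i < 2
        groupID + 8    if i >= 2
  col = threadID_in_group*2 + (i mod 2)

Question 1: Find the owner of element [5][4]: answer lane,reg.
22,0

r=5->g=5,rb=0  c=4->t=2,b0=0
L=5*4+2=22  i=0*2+0=0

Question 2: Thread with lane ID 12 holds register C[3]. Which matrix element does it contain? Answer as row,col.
11,1

12: gid=3,tid=0
[3] (3+8,0*2+1) = (11,1)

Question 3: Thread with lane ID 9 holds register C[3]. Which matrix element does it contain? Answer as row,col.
10,3

lane 9⇒9/4=2, 9 mod 4=1
i=3  r:2+8⇒10  c:2·1+1⇒3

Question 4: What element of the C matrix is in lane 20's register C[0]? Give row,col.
5,0

lane 20: grp=5 (20/4), tig=0 (20%4)
i=0: r=5+0=5, c=0*2+0=0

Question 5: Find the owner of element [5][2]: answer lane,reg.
r:5=>grp=5,rB=0  c:2=>tig=1,lo=0
L=5*4+1=21  i=0*2+0=0

21,0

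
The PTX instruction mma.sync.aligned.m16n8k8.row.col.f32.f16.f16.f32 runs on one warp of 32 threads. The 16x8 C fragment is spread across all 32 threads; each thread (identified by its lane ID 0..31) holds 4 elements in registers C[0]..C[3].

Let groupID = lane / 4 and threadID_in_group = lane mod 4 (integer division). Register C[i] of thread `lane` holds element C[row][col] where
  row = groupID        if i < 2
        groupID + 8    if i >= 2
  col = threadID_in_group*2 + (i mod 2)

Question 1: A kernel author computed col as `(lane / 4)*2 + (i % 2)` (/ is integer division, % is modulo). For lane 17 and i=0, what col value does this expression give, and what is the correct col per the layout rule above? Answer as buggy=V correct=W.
buggy=8 correct=2

`(lane / 4)*2 + (i % 2)`[17,0]=>8
lane 17=>17/4=4, 17 mod 4=1
i=0  r:4+0=>4  c:2·1+0=>2
col: 8 vs 2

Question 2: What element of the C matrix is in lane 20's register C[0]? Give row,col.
5,0

20: G=5,T=0
[0] (5+0,0*2+0) = (5,0)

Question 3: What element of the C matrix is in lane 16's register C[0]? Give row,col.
lane 16->16/4=4, 16 mod 4=0
i=0  r:4+0->4  c:2·0+0->0

4,0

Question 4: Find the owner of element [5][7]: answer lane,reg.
r:5=>grp=5,rB=0  c:7=>tig=3,lo=1
L=5*4+3=23  i=0*2+1=1

23,1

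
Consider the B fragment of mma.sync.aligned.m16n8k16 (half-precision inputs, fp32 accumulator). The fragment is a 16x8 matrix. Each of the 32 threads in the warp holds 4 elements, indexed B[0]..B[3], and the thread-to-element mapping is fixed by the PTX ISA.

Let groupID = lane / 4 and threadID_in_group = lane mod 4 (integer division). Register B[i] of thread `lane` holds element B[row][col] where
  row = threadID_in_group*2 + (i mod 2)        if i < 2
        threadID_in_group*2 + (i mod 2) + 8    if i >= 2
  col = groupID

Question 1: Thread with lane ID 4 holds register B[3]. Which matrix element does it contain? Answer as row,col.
lane 4→4/4=1, 4 mod 4=0
i=3  r:2·0+1+8→9  c:1

9,1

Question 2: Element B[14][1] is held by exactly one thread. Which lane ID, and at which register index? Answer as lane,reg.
7,2

c=1→G=1  r=14→rhi=1,T=3,p=0
L=1*4+3=7  i=1*2+0=2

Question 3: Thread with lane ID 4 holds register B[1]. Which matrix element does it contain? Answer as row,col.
lane 4=>4/4=1, 4 mod 4=0
i=1  r:2·0+1+0=>1  c:1

1,1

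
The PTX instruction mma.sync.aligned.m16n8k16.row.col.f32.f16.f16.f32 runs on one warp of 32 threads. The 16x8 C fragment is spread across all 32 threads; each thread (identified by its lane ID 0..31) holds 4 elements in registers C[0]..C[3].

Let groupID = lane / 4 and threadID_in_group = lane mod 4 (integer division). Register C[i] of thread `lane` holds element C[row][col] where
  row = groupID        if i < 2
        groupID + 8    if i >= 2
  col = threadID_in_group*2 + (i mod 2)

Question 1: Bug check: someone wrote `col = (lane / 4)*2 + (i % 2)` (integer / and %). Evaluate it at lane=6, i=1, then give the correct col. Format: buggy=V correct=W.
buggy=3 correct=5

`(lane / 4)*2 + (i % 2)`[6,1]->3
L=6->g=6>>2=1, t=6&3=2
[1]->row 1+0=1  col 2·2+1=5
col: 3 vs 5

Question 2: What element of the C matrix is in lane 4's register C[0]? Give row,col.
lane 4: G=1 (4/4), T=0 (4%4)
i=0: r=1+0=1, c=0*2+0=0

1,0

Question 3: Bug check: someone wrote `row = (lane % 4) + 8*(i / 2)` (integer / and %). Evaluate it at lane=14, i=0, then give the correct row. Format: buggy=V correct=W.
buggy=2 correct=3

`(lane % 4) + 8*(i / 2)`[14,0]→2
lane 14→14/4=3, 14 mod 4=2
i=0  r:3+0→3  c:2·2+0→4
row: 2 vs 3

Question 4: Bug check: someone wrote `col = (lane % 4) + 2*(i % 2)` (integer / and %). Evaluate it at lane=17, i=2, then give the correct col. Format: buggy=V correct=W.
buggy=1 correct=2

`(lane % 4) + 2*(i % 2)`[17,2]->1
17: gid=4,tid=1
[2] (4+8,1*2+0) = (12,2)
col: 1 vs 2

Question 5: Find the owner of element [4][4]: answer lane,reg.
r: 4->gid=4,r8=0  c: 4->tid=2,i&1=0
L=4*4+2=18  i=0*2+0=0

18,0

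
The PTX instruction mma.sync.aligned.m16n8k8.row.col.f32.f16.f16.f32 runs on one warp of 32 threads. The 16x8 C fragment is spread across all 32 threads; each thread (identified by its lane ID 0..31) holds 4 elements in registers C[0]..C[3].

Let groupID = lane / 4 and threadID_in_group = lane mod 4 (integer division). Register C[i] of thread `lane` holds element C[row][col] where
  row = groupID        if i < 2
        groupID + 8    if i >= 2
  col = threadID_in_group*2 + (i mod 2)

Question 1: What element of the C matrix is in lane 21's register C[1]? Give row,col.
lane 21: g=5 (21/4), t=1 (21%4)
i=1: r=5+0=5, c=1*2+1=3

5,3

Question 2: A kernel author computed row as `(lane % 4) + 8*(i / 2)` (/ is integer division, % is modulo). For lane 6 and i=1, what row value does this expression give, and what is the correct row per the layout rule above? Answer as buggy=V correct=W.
buggy=2 correct=1

`(lane % 4) + 8*(i / 2)`[6,1]→2
lane 6→6/4=1, 6 mod 4=2
i=1  r:1+0→1  c:2·2+1→5
row: 2 vs 1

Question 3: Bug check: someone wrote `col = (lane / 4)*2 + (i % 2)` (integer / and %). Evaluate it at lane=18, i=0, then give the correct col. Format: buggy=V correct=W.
buggy=8 correct=4

`(lane / 4)*2 + (i % 2)`[18,0]->8
18: gid=4,tid=2
[0] (4+0,2*2+0) = (4,4)
col: 8 vs 4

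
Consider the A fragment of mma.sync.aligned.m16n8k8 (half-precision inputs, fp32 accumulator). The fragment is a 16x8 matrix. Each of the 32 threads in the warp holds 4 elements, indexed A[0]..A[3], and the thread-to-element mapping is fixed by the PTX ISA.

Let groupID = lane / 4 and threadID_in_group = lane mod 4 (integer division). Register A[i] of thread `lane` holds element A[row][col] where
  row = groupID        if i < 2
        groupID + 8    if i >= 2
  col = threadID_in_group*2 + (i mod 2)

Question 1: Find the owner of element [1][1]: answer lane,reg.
r: 1->gid=1,r8=0  c: 1->tid=0,i&1=1
L=1*4+0=4  i=0*2+1=1

4,1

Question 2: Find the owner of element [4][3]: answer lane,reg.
17,1

r=4→G=4,rhi=0  c=3→T=1,p=1
L=4*4+1=17  i=0*2+1=1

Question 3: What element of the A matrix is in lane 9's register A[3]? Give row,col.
10,3

lane 9: G=2 (9/4), T=1 (9%4)
i=3: r=2+8=10, c=1*2+1=3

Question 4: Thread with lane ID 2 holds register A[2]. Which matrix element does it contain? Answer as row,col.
8,4

2: g=0,t=2
[2] (0+8,2*2+0) = (8,4)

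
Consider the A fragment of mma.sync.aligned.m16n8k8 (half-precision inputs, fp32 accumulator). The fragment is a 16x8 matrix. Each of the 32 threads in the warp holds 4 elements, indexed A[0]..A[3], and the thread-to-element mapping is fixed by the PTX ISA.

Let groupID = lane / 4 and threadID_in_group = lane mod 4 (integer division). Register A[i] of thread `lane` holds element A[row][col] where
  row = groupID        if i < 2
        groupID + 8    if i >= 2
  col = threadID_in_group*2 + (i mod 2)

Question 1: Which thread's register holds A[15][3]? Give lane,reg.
29,3

r:15=>grp=7,rB=1  c:3=>tig=1,lo=1
L=7*4+1=29  i=1*2+1=3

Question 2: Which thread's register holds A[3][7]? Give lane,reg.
15,1

r:3=>grp=3,rB=0  c:7=>tig=3,lo=1
L=3*4+3=15  i=0*2+1=1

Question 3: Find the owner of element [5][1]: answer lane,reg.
20,1

r=5->g=5,rb=0  c=1->t=0,b0=1
L=5*4+0=20  i=0*2+1=1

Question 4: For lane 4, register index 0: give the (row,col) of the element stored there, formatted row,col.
lane 4->4/4=1, 4 mod 4=0
i=0  r:1+0->1  c:2·0+0->0

1,0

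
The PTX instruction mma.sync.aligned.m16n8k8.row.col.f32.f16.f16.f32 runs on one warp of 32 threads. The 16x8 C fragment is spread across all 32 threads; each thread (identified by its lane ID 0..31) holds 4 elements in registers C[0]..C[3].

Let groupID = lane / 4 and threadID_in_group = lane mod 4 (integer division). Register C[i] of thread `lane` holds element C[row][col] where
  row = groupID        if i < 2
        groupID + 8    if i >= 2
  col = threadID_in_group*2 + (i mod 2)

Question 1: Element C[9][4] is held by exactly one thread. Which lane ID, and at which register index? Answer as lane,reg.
6,2

r:9=>grp=1,rB=1  c:4=>tig=2,lo=0
L=1*4+2=6  i=1*2+0=2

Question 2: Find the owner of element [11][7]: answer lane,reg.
r=11→G=3,rhi=1  c=7→T=3,p=1
L=3*4+3=15  i=1*2+1=3

15,3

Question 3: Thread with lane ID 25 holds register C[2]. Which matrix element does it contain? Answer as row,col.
14,2

lane 25→25/4=6, 25 mod 4=1
i=2  r:6+8→14  c:2·1+0→2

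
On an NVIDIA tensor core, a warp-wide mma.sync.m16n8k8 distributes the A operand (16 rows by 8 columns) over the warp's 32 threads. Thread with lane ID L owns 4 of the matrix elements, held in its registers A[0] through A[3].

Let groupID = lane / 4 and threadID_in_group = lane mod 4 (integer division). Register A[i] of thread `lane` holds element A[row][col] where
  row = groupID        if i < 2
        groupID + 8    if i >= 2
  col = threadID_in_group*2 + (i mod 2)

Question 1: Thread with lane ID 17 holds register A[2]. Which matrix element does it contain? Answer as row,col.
lane 17->17/4=4, 17 mod 4=1
i=2  r:4+8->12  c:2·1+0->2

12,2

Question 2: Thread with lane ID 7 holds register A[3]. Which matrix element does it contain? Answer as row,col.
9,7

7: G=1,T=3
[3] (1+8,3*2+1) = (9,7)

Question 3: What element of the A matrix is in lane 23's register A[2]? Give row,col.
L=23->g=23>>2=5, t=23&3=3
[2]->row 5+8=13  col 3·2+0=6

13,6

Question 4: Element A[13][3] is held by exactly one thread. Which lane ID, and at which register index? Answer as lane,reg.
r=13->g=5,rb=1  c=3->t=1,b0=1
L=5*4+1=21  i=1*2+1=3

21,3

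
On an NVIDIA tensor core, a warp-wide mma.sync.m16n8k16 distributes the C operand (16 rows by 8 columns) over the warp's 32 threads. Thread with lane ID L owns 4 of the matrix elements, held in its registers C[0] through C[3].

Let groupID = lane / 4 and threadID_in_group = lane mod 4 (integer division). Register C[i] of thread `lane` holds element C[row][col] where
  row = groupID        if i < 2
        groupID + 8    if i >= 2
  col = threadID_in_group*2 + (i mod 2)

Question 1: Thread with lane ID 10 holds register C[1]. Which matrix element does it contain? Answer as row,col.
2,5

10: gr=2,th=2
[1] (2+0,2*2+1) = (2,5)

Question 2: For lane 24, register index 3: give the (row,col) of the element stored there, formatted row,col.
L=24=>grp=24>>2=6, tig=24&3=0
[3]=>row 6+8=14  col 0·2+1=1

14,1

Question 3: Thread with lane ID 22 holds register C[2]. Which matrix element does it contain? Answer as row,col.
13,4

L=22=>grp=22>>2=5, tig=22&3=2
[2]=>row 5+8=13  col 2·2+0=4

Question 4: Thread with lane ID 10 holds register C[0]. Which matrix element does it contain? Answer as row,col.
2,4

lane 10⇒10/4=2, 10 mod 4=2
i=0  r:2+0⇒2  c:2·2+0⇒4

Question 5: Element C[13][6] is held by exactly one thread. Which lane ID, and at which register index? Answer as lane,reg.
23,2

r:13=>grp=5,rB=1  c:6=>tig=3,lo=0
L=5*4+3=23  i=1*2+0=2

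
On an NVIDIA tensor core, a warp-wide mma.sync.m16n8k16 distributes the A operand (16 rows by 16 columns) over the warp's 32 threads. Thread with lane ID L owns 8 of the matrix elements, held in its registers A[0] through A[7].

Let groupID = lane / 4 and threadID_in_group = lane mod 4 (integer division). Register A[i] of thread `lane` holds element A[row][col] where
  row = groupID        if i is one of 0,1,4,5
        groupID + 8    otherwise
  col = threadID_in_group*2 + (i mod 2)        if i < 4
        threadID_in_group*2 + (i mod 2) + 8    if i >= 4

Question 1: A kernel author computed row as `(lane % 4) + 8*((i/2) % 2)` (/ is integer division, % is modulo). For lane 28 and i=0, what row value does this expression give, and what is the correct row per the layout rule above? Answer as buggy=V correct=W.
`(lane % 4) + 8*((i/2) % 2)`[28,0]->0
lane 28: g=7 (28/4), t=0 (28%4)
i=0: r=7+0=7, c=0*2+0+0=0
row: 0 vs 7

buggy=0 correct=7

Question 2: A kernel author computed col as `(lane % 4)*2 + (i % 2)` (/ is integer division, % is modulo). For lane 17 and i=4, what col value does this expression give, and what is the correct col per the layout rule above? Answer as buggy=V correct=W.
buggy=2 correct=10

`(lane % 4)*2 + (i % 2)`[17,4]⇒2
lane 17: gr=4 (17/4), th=1 (17%4)
i=4: r=4+0=4, c=1*2+0+8=10
col: 2 vs 10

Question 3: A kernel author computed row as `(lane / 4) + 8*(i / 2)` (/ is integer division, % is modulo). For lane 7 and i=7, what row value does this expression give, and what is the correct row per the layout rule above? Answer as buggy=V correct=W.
`(lane / 4) + 8*(i / 2)`[7,7]⇒25
L=7⇒gr=7>>2=1, th=7&3=3
[7]⇒row 1+8=9  col 3·2+1+8=15
row: 25 vs 9

buggy=25 correct=9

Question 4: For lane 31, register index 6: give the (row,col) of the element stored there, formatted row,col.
15,14

lane 31: g=7 (31/4), t=3 (31%4)
i=6: r=7+8=15, c=3*2+0+8=14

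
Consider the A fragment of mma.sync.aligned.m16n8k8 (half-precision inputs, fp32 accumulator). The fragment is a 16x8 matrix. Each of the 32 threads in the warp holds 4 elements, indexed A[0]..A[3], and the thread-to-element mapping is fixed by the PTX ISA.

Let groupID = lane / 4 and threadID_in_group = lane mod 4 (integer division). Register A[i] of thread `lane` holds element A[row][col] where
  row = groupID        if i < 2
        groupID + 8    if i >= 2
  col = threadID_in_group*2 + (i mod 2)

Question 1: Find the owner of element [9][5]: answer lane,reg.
6,3

r=9->g=1,rb=1  c=5->t=2,b0=1
L=1*4+2=6  i=1*2+1=3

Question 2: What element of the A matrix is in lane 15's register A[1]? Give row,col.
L=15→G=15>>2=3, T=15&3=3
[1]→row 3+0=3  col 3·2+1=7

3,7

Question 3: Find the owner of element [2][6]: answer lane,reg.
r:2=>grp=2,rB=0  c:6=>tig=3,lo=0
L=2*4+3=11  i=0*2+0=0

11,0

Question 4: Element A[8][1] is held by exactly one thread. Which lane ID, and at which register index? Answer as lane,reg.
r=8⇒gr=0,Rb=1  c=1⇒th=0,odd=1
L=0*4+0=0  i=1*2+1=3

0,3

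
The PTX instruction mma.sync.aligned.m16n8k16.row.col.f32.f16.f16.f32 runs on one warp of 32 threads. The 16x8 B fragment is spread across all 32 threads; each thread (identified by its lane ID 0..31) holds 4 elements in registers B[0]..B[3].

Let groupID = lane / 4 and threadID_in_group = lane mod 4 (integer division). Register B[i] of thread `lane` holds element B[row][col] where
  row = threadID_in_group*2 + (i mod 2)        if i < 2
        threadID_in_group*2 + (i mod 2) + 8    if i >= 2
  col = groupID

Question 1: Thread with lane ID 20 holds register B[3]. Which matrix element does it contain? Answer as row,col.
20: gid=5,tid=0
[3] (0*2+1+8,5) = (9,5)

9,5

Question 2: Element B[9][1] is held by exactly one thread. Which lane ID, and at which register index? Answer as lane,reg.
4,3

c:1=>grp=1  r:9=>rB=1,tig=0,lo=1
L=1*4+0=4  i=1*2+1=3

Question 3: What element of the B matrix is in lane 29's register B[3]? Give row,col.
L=29->g=29>>2=7, t=29&3=1
[3]->row 1·2+1+8=11  col g=7

11,7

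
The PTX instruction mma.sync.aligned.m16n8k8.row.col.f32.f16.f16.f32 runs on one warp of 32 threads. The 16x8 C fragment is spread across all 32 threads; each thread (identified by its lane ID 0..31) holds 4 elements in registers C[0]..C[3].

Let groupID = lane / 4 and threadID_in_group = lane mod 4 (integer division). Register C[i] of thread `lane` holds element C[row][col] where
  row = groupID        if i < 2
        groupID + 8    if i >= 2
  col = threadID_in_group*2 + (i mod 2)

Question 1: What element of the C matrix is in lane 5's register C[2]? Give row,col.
L=5->g=5>>2=1, t=5&3=1
[2]->row 1+8=9  col 1·2+0=2

9,2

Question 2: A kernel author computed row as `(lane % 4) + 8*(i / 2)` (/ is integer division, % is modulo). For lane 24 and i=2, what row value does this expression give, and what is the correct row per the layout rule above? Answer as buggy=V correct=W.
`(lane % 4) + 8*(i / 2)`[24,2]→8
L=24→G=24>>2=6, T=24&3=0
[2]→row 6+8=14  col 0·2+0=0
row: 8 vs 14

buggy=8 correct=14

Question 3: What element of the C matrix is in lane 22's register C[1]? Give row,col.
5,5

22: grp=5,tig=2
[1] (5+0,2*2+1) = (5,5)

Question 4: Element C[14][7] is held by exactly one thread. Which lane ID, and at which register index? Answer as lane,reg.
r=14->g=6,rb=1  c=7->t=3,b0=1
L=6*4+3=27  i=1*2+1=3

27,3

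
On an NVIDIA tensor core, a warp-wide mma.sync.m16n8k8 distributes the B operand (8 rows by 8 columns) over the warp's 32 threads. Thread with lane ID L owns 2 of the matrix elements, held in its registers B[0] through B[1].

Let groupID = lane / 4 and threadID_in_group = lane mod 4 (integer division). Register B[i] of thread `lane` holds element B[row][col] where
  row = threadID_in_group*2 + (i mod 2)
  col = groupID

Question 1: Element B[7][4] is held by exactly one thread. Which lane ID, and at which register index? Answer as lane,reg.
19,1

c=4->g=4  r=7->t=3,b0=1
L=4*4+3=19  i=1=1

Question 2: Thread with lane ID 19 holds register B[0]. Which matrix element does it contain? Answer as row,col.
lane 19: g=4 (19/4), t=3 (19%4)
i=0: r=3*2+0=6, c=g=4

6,4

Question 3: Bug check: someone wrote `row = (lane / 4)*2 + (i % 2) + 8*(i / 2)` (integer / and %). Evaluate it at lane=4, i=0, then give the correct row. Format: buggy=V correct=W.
`(lane / 4)*2 + (i % 2) + 8*(i / 2)`[4,0]->2
L=4->g=4>>2=1, t=4&3=0
[0]->row 0·2+0=0  col g=1
row: 2 vs 0

buggy=2 correct=0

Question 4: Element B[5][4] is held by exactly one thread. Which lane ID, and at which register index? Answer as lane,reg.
18,1

c=4→G=4  r=5→T=2,p=1
L=4*4+2=18  i=1=1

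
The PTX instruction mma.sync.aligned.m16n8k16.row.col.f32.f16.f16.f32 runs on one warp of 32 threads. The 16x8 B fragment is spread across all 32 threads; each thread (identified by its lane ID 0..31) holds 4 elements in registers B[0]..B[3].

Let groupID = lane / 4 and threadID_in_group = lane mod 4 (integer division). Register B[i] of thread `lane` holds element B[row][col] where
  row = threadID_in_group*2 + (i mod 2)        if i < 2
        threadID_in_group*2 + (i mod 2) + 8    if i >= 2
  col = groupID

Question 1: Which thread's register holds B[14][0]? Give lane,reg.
3,2

c=0⇒gr=0  r=14⇒Rb=1,th=3,odd=0
L=0*4+3=3  i=1*2+0=2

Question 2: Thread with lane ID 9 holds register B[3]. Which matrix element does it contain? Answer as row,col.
11,2

9: g=2,t=1
[3] (1*2+1+8,2) = (11,2)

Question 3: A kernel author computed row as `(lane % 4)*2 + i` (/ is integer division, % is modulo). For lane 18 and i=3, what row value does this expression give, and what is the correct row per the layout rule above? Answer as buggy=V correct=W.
buggy=7 correct=13

`(lane % 4)*2 + i`[18,3]=>7
lane 18: grp=4 (18/4), tig=2 (18%4)
i=3: r=2*2+1+8=13, c=grp=4
row: 7 vs 13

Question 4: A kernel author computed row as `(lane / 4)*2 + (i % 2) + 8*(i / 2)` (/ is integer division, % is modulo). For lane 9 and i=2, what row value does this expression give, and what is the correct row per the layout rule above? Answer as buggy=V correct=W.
`(lane / 4)*2 + (i % 2) + 8*(i / 2)`[9,2]=>12
L=9=>grp=9>>2=2, tig=9&3=1
[2]=>row 1·2+0+8=10  col grp=2
row: 12 vs 10

buggy=12 correct=10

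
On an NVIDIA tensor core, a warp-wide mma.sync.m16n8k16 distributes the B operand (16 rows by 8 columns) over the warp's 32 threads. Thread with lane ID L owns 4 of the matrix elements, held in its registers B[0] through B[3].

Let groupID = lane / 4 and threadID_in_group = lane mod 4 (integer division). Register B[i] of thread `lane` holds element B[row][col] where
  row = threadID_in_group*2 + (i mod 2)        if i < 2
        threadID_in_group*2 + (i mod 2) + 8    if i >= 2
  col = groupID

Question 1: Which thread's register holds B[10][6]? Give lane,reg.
25,2

c=6→G=6  r=10→rhi=1,T=1,p=0
L=6*4+1=25  i=1*2+0=2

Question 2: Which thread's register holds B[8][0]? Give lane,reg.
c:0=>grp=0  r:8=>rB=1,tig=0,lo=0
L=0*4+0=0  i=1*2+0=2

0,2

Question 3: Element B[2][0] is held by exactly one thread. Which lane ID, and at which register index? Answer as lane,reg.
c:0=>grp=0  r:2=>rB=0,tig=1,lo=0
L=0*4+1=1  i=0*2+0=0

1,0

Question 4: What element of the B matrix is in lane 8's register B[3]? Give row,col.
L=8⇒gr=8>>2=2, th=8&3=0
[3]⇒row 0·2+1+8=9  col gr=2

9,2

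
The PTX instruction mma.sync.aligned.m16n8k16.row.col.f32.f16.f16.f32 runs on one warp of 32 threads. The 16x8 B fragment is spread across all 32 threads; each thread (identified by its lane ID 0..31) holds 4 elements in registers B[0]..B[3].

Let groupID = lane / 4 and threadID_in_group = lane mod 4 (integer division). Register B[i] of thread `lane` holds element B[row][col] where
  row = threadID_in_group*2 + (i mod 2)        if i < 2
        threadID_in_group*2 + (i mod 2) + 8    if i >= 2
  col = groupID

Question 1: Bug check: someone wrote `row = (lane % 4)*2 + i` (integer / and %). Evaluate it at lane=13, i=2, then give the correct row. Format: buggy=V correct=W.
buggy=4 correct=10

`(lane % 4)*2 + i`[13,2]=>4
lane 13=>13/4=3, 13 mod 4=1
i=2  r:2·1+0+8=>10  c:3
row: 4 vs 10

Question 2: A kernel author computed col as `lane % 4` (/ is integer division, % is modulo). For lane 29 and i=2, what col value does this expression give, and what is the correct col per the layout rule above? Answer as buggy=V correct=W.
buggy=1 correct=7

`lane % 4`[29,2]->1
29: gid=7,tid=1
[2] (1*2+0+8,7) = (10,7)
col: 1 vs 7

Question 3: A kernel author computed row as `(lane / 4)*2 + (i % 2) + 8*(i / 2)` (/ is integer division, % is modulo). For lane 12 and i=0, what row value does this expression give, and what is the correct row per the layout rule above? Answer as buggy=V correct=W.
`(lane / 4)*2 + (i % 2) + 8*(i / 2)`[12,0]→6
L=12→G=12>>2=3, T=12&3=0
[0]→row 0·2+0+0=0  col G=3
row: 6 vs 0

buggy=6 correct=0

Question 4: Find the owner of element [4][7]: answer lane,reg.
30,0

c=7⇒gr=7  r=4⇒Rb=0,th=2,odd=0
L=7*4+2=30  i=0*2+0=0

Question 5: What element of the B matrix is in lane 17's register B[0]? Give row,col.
2,4

lane 17=>17/4=4, 17 mod 4=1
i=0  r:2·1+0+0=>2  c:4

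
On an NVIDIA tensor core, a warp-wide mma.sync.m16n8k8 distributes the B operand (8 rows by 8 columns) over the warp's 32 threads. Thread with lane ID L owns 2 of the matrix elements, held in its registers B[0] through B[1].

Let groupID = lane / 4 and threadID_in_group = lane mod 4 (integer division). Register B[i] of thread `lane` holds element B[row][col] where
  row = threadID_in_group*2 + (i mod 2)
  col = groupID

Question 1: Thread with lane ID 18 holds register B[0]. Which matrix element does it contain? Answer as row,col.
18: G=4,T=2
[0] (2*2+0,4) = (4,4)

4,4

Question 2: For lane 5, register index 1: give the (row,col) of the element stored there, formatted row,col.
lane 5: gid=1 (5/4), tid=1 (5%4)
i=1: r=1*2+1=3, c=gid=1

3,1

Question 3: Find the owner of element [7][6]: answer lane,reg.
27,1

c=6->g=6  r=7->t=3,b0=1
L=6*4+3=27  i=1=1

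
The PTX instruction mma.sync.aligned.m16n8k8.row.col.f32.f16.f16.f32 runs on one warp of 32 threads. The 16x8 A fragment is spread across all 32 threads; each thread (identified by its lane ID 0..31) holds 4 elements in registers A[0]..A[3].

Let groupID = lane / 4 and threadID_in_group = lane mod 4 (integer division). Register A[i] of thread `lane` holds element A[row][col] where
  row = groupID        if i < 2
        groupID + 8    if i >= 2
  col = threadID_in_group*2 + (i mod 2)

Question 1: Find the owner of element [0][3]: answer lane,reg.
r:0=>grp=0,rB=0  c:3=>tig=1,lo=1
L=0*4+1=1  i=0*2+1=1

1,1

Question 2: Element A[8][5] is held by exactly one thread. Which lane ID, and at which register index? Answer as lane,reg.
r=8->g=0,rb=1  c=5->t=2,b0=1
L=0*4+2=2  i=1*2+1=3

2,3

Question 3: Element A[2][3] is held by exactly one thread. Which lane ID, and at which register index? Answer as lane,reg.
r: 2->gid=2,r8=0  c: 3->tid=1,i&1=1
L=2*4+1=9  i=0*2+1=1

9,1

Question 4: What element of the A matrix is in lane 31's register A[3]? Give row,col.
15,7

L=31⇒gr=31>>2=7, th=31&3=3
[3]⇒row 7+8=15  col 3·2+1=7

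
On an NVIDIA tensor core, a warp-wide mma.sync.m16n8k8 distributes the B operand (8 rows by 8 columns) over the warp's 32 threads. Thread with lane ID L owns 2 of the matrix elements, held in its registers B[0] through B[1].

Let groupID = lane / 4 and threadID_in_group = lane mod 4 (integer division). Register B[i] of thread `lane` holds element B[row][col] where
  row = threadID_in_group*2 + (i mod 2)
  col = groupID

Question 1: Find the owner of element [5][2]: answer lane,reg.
10,1

c: 2->gid=2  r: 5->tid=2,i&1=1
L=2*4+2=10  i=1=1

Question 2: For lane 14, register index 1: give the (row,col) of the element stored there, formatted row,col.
5,3

L=14=>grp=14>>2=3, tig=14&3=2
[1]=>row 2·2+1=5  col grp=3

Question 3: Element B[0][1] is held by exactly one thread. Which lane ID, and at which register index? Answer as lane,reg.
c=1→G=1  r=0→T=0,p=0
L=1*4+0=4  i=0=0

4,0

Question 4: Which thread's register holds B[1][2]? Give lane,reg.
8,1

c: 2->gid=2  r: 1->tid=0,i&1=1
L=2*4+0=8  i=1=1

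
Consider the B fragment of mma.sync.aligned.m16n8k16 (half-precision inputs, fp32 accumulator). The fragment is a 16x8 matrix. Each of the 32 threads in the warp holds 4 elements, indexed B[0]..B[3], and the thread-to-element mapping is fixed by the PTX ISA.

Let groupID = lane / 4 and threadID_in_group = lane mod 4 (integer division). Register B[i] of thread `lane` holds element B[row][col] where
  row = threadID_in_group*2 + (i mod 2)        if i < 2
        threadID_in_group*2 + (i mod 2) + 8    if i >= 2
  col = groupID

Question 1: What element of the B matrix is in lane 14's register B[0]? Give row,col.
4,3

14: grp=3,tig=2
[0] (2*2+0+0,3) = (4,3)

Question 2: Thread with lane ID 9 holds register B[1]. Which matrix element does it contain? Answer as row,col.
lane 9: g=2 (9/4), t=1 (9%4)
i=1: r=1*2+1+0=3, c=g=2

3,2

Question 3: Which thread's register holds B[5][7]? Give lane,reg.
30,1

c=7⇒gr=7  r=5⇒Rb=0,th=2,odd=1
L=7*4+2=30  i=0*2+1=1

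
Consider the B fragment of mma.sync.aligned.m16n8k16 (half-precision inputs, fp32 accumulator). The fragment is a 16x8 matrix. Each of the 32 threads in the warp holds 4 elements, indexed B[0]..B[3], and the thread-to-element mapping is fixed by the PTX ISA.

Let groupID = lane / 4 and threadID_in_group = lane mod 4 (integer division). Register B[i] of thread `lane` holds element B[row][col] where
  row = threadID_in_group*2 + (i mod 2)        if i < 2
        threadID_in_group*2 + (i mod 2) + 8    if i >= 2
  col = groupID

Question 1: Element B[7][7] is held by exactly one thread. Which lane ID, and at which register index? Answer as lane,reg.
31,1

c=7->g=7  r=7->rb=0,t=3,b0=1
L=7*4+3=31  i=0*2+1=1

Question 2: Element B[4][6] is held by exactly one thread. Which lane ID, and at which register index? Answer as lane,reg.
26,0

c: 6->gid=6  r: 4->r8=0,tid=2,i&1=0
L=6*4+2=26  i=0*2+0=0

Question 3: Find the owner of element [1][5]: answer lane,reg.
20,1

c: 5->gid=5  r: 1->r8=0,tid=0,i&1=1
L=5*4+0=20  i=0*2+1=1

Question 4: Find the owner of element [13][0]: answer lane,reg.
2,3

c:0=>grp=0  r:13=>rB=1,tig=2,lo=1
L=0*4+2=2  i=1*2+1=3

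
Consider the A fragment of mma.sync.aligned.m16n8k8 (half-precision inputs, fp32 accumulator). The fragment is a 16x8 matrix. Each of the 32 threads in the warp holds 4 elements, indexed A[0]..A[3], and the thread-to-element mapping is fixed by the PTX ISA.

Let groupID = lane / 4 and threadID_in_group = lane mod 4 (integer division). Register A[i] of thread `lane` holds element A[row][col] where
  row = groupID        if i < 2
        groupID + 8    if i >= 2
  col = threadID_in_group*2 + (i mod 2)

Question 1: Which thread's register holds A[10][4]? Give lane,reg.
r: 10->gid=2,r8=1  c: 4->tid=2,i&1=0
L=2*4+2=10  i=1*2+0=2

10,2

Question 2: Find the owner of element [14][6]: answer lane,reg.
27,2

r=14->g=6,rb=1  c=6->t=3,b0=0
L=6*4+3=27  i=1*2+0=2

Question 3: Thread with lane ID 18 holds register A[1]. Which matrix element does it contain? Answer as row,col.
lane 18: grp=4 (18/4), tig=2 (18%4)
i=1: r=4+0=4, c=2*2+1=5

4,5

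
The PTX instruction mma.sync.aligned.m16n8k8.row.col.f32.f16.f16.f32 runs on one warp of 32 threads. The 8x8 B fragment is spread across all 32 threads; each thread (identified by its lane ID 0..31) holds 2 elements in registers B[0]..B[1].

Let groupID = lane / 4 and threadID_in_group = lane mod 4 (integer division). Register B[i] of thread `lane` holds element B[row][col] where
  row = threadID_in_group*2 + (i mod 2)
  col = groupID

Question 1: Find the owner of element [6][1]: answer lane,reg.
c:1=>grp=1  r:6=>tig=3,lo=0
L=1*4+3=7  i=0=0

7,0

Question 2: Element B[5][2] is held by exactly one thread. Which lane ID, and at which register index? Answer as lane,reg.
c: 2->gid=2  r: 5->tid=2,i&1=1
L=2*4+2=10  i=1=1

10,1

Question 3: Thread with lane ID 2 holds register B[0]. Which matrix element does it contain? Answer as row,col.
L=2->g=2>>2=0, t=2&3=2
[0]->row 2·2+0=4  col g=0

4,0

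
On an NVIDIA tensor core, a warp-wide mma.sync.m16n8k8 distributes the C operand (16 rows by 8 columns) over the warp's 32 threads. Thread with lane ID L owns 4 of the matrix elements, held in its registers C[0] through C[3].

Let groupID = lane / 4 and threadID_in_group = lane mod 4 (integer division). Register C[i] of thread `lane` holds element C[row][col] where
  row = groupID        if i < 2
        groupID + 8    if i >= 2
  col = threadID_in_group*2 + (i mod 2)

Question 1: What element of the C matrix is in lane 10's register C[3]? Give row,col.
lane 10: gr=2 (10/4), th=2 (10%4)
i=3: r=2+8=10, c=2*2+1=5

10,5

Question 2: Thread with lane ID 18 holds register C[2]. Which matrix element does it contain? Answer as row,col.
12,4

lane 18: grp=4 (18/4), tig=2 (18%4)
i=2: r=4+8=12, c=2*2+0=4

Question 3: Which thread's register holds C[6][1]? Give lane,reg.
24,1

r: 6->gid=6,r8=0  c: 1->tid=0,i&1=1
L=6*4+0=24  i=0*2+1=1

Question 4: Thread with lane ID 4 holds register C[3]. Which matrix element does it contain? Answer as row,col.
9,1

lane 4: grp=1 (4/4), tig=0 (4%4)
i=3: r=1+8=9, c=0*2+1=1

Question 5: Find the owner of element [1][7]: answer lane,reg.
7,1

r:1=>grp=1,rB=0  c:7=>tig=3,lo=1
L=1*4+3=7  i=0*2+1=1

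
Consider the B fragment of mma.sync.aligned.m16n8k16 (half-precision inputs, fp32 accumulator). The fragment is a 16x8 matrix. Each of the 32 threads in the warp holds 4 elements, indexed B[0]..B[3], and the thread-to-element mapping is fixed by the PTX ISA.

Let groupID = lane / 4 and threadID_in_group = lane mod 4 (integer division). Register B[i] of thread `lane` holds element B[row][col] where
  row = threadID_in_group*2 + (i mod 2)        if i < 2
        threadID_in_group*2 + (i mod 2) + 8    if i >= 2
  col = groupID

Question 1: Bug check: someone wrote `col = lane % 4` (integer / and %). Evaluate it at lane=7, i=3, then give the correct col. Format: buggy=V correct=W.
`lane % 4`[7,3]→3
lane 7: G=1 (7/4), T=3 (7%4)
i=3: r=3*2+1+8=15, c=G=1
col: 3 vs 1

buggy=3 correct=1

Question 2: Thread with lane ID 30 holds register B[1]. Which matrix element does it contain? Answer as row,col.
5,7

lane 30: g=7 (30/4), t=2 (30%4)
i=1: r=2*2+1+0=5, c=g=7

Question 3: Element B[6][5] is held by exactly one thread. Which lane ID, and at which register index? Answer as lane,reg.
c:5=>grp=5  r:6=>rB=0,tig=3,lo=0
L=5*4+3=23  i=0*2+0=0

23,0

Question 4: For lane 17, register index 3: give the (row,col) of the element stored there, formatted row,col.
lane 17→17/4=4, 17 mod 4=1
i=3  r:2·1+1+8→11  c:4

11,4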